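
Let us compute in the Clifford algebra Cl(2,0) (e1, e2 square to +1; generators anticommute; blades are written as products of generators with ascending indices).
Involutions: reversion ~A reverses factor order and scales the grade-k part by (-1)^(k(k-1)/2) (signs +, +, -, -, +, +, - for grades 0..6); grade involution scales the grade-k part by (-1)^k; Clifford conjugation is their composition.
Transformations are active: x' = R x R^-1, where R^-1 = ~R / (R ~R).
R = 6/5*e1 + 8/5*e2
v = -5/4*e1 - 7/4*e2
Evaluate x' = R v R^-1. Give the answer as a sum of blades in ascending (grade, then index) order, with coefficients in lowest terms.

~R = 6/5*e1 + 8/5*e2, and R ~R = 4, so R^-1 = ~R / (4).
R v = -43/10 - 1/10*e1 e2
Answer: -133/100*e1 - 169/100*e2


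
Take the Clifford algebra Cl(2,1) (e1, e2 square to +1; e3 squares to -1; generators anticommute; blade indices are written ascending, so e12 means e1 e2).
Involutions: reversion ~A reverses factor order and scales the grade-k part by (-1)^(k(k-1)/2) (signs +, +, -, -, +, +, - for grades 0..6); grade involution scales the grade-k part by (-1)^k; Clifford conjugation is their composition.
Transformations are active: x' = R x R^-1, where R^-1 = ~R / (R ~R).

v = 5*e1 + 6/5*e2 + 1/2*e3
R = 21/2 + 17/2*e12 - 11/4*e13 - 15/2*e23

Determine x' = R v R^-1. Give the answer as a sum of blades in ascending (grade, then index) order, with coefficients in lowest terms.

~R = 21/2 - 17/2*e12 + 11/4*e13 + 15/2*e23, and R ~R = 1899/16, so R^-1 = ~R / (1899/16).
R v = 2563/40*e1 - 523/20*e2 + 28*e3 - 599/20*e123
Answer: 8077/3165*e1 - 42148/9495*e2 + 3121/18990*e3


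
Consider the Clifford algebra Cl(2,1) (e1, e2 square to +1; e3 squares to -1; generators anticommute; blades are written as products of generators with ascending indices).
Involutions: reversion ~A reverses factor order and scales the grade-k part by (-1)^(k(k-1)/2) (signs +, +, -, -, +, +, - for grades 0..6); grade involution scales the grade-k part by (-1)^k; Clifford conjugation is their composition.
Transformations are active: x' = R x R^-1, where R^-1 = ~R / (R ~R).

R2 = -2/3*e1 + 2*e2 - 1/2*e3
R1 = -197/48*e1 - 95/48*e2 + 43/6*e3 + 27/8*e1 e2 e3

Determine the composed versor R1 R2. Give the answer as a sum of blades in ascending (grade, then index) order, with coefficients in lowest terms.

Distribute over the terms of R2 (each basis-blade product reordered to ascending indices, repeated generators contracted through their squares):
R1 (-2/3*e1) = 197/72 - 95/72*e1 e2 + 43/9*e1 e3 - 9/4*e2 e3
R1 (2*e2) = -95/24 - 197/24*e1 e2 - 27/4*e1 e3 - 43/3*e2 e3
R1 (-1/2*e3) = 43/12 + 27/16*e1 e2 + 197/96*e1 e3 + 95/96*e2 e3
Summing the partial products and collecting blades:
Answer: 85/36 - 1129/144*e1 e2 + 23/288*e1 e3 - 499/32*e2 e3


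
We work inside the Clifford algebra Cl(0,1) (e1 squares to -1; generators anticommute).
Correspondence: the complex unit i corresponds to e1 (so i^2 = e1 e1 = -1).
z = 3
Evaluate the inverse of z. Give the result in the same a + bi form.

In blades: z = 3.
With qbar = 3 (scalar fixed, mapped units negated), z qbar = 9 (the sum of squared coefficients), so z^-1 = qbar / (9) = 1/3; translating back:
Answer: 1/3


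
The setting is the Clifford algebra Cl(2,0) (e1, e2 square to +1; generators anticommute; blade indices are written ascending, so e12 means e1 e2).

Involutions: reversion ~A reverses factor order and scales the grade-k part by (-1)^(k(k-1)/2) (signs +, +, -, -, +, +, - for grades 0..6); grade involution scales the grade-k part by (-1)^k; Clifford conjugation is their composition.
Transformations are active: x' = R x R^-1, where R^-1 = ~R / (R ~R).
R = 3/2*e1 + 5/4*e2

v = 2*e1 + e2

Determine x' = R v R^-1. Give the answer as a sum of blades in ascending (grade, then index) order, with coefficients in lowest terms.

~R = 3/2*e1 + 5/4*e2, and R ~R = 61/16, so R^-1 = ~R / (61/16).
R v = 17/4 - e12
Answer: 82/61*e1 + 109/61*e2


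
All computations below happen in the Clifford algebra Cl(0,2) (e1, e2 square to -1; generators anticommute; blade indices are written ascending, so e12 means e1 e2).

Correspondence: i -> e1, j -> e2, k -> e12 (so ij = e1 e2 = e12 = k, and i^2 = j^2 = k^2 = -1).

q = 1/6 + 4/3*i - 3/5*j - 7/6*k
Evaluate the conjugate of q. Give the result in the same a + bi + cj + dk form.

In blades: q = 1/6 + 4/3*e1 - 3/5*e2 - 7/6*e12.
Conjugation here is Clifford conjugation: the scalar is fixed and the grade-1 and grade-2 blades all flip sign, giving 1/6 - 4/3*e1 + 3/5*e2 + 7/6*e12; translating back:
Answer: 1/6 - 4/3*i + 3/5*j + 7/6*k


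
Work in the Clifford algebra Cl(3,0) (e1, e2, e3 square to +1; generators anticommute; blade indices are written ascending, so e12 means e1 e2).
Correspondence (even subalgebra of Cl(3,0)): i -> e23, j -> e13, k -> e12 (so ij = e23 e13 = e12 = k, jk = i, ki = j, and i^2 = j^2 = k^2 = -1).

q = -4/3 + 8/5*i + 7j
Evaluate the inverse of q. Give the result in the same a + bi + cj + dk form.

In blades: q = -4/3 + 7*e13 + 8/5*e23.
With qbar = -4/3 - 7*e13 - 8/5*e23 (scalar fixed, mapped units negated), q qbar = 12001/225 (the sum of squared coefficients), so q^-1 = qbar / (12001/225) = -300/12001 - 1575/12001*e13 - 360/12001*e23; translating back:
Answer: -300/12001 - 360/12001*i - 1575/12001*j


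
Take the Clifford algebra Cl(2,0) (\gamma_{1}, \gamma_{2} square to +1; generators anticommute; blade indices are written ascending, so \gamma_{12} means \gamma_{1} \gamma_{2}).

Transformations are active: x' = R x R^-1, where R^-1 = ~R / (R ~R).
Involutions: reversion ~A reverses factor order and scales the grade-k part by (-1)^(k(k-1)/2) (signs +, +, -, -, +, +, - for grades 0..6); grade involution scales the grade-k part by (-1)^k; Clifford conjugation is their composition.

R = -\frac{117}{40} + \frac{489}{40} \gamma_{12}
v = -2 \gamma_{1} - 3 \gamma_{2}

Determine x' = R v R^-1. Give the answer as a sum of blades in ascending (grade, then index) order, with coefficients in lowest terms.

~R = -\frac{117}{40} - \frac{489}{40} \gamma_{12}, and R ~R = \frac{25281}{160}, so R^-1 = ~R / (\frac{25281}{160}).
R v = -\frac{1233}{40} \gamma_{1} + \frac{1329}{40} \gamma_{2}
Answer: \frac{44119}{14045} \gamma_{1} + \frac{24858}{14045} \gamma_{2}


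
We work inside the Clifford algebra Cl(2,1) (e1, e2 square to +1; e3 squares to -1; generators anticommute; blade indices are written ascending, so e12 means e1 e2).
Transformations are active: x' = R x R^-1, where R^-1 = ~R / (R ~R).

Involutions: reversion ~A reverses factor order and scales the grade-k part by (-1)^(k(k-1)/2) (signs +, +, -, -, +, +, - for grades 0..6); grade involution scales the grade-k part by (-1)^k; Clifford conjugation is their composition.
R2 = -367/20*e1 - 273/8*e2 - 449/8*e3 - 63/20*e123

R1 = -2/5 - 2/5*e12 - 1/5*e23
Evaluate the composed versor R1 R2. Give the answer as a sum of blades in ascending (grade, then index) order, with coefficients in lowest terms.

Distribute over the terms of R1 (each basis-blade product reordered to ascending indices, repeated generators contracted through their squares):
(-2/5) R2 = 367/50*e1 + 273/20*e2 + 449/20*e3 + 63/50*e123
(-2/5*e12) R2 = 273/20*e1 - 367/50*e2 - 63/50*e3 + 449/20*e123
(-1/5*e23) R2 = 63/100*e1 - 449/40*e2 - 273/40*e3 + 367/100*e123
Summing the partial products and collecting blades:
Answer: 1081/50*e1 - 983/200*e2 + 2873/200*e3 + 1369/50*e123


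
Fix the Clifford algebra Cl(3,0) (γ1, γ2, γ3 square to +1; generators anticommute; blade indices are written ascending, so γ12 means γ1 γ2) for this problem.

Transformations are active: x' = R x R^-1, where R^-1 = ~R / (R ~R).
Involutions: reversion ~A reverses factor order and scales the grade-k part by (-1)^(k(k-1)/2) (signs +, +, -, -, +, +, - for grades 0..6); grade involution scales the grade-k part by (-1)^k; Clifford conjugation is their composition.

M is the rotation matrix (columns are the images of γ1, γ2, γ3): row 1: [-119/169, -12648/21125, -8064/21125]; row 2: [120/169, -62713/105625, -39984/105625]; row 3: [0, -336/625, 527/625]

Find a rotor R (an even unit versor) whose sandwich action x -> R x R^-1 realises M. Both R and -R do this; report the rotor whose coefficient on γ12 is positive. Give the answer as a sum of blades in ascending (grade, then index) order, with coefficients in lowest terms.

Method: write R = a + b12*γ12 + b13*γ13 + b23*γ23 with a^2 + b12^2 + b13^2 + b23^2 = 1 (so R^-1 = ~R). Expanding the columns R e_j ~R gives tr M = 4a^2 - 1 and, from the antisymmetric part, M21 - M12 = -4a*b12, M13 - M31 = 4a*b13, M32 - M23 = -4a*b23.
Here tr M = -1921/4225, so a^2 = (1 + tr M)/4 = 576/4225 and a = ±24/65. Taking a = 24/65: M21 - M12 = 27648/21125, M13 - M31 = -8064/21125, M32 - M23 = -672/4225, giving b12 = -288/325, b13 = -84/325, b23 = 7/65, i.e. R = 24/65 - 288/325*γ12 - 84/325*γ13 + 7/65*γ23.
Its γ12 coefficient is negative, so report the other preimage -R.
Answer: -24/65 + 288/325*γ12 + 84/325*γ13 - 7/65*γ23. Note: both R and -R realise this M (trace -1921/4225); the covering map identifies them, and the γ12-coefficient sign is the tie-breaker.


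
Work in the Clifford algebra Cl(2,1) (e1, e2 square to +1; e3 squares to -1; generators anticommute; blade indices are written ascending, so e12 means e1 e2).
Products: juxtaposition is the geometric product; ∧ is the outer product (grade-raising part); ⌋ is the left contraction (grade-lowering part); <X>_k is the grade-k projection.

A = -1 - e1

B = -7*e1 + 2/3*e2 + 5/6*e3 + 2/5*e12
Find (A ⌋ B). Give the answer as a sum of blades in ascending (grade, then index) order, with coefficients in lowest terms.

step 1: 7 + 7*e1 - 16/15*e2 - 5/6*e3 - 2/5*e12
Answer: 7 + 7*e1 - 16/15*e2 - 5/6*e3 - 2/5*e12


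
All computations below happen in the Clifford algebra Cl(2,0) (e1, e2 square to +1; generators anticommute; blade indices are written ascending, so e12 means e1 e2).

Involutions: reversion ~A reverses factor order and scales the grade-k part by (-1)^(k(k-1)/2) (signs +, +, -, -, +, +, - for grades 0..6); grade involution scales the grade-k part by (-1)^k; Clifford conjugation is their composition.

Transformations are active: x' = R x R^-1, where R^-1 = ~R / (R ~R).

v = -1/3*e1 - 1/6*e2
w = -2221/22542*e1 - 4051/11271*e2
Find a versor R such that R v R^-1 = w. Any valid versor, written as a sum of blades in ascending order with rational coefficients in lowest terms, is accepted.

Sketch: the shared square 5/36 makes R = v + w = -3245/7514*e1 - 3953/7514*e2 the natural versor; its sandwich fixes that direction, negates (v - w)/2, and sends v to w.
Answer: -3245/7514*e1 - 3953/7514*e2


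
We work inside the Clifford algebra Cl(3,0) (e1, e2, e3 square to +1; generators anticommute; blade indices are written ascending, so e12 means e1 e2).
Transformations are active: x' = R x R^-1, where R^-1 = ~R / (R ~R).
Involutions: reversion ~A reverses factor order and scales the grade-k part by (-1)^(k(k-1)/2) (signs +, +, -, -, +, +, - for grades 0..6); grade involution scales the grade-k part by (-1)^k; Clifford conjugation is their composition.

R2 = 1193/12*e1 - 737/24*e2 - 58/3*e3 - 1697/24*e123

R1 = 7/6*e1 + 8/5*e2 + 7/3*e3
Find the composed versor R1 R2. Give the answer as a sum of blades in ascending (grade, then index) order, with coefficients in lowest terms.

Distribute over the terms of R1 (each basis-blade product reordered to ascending indices, repeated generators contracted through their squares):
(7/6*e1) R2 = 8351/72 - 5159/144*e12 - 203/9*e13 - 11879/144*e23
(8/5*e2) R2 = -737/15 - 2386/15*e12 + 1697/15*e13 - 464/15*e23
(7/3*e3) R2 = -406/9 - 11879/72*e12 - 8351/36*e13 + 5159/72*e23
Summing the partial products and collecting blades:
Answer: 2609/120 - 86371/240*e12 - 25451/180*e13 - 30077/720*e23


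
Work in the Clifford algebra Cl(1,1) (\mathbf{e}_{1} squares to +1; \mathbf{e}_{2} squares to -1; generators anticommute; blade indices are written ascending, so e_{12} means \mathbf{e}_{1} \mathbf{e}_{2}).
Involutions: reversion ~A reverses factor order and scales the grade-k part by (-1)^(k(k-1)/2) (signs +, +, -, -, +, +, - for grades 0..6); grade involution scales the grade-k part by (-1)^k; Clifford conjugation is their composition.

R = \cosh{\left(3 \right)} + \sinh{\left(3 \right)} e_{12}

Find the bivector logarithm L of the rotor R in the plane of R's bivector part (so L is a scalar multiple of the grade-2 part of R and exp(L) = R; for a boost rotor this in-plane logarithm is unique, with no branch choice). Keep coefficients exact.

The scalar part of R is \cosh{\left(3 \right)}, so cosh pins the rapidity up to sign — the sign comes from the bivector part; dividing that part by sinh of the rapidity yields the plane, and the in-plane L = rapidity * plane is unique because the two sign choices cancel.
Concretely: cosh(rapidity) = \cosh{\left(3 \right)} gives rapidity = ±3, and since rapidity/sinh(rapidity) is even the sign is immaterial: L = (rapidity/sinh(rapidity)) * <R>_2 = (\frac{3}{\sinh{\left(3 \right)}}) * <R>_2.
Answer: 3 e_{12}


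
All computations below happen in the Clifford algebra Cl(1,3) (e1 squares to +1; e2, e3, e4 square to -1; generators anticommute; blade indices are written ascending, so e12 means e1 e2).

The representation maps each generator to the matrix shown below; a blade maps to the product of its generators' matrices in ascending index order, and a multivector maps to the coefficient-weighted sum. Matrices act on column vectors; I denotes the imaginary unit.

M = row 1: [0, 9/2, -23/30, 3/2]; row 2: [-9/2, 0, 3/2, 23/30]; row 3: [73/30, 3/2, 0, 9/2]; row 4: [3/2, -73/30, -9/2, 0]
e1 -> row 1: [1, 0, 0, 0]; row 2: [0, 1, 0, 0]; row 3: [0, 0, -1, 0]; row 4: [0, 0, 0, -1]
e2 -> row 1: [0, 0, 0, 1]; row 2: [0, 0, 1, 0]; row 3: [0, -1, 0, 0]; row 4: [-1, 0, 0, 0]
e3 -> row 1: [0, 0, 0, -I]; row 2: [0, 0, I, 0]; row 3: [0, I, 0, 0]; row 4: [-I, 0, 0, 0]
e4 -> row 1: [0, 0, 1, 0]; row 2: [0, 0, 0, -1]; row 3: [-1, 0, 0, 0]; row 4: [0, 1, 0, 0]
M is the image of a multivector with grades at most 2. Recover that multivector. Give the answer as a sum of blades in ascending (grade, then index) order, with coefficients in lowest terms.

Method: the blade images are trace-orthogonal — tr(rho(e_A) rho(e_B)^-1) = 4 if A = B and 0 otherwise — and rho(e_A)^-1 = (e_A)^2 * rho(e_A) with (e_A)^2 = +1 or -1, so the coefficient of e_A in the preimage is (e_A)^2 * tr(M rho(e_A))/4.
Nonzero projections over blades of grade <= 2: e4: (e4)^2 = -1, tr(M rho(e4)) = 32/5, coefficient -8/5; e12: (e12)^2 = +1, tr(M rho(e12)) = 6, coefficient 3/2; e14: (e14)^2 = +1, tr(M rho(e14)) = 10/3, coefficient 5/6; e24: (e24)^2 = -1, tr(M rho(e24)) = -18, coefficient 9/2. Every other blade of grade <= 2 projects to 0.
Answer: -8/5*e4 + 3/2*e12 + 5/6*e14 + 9/2*e24


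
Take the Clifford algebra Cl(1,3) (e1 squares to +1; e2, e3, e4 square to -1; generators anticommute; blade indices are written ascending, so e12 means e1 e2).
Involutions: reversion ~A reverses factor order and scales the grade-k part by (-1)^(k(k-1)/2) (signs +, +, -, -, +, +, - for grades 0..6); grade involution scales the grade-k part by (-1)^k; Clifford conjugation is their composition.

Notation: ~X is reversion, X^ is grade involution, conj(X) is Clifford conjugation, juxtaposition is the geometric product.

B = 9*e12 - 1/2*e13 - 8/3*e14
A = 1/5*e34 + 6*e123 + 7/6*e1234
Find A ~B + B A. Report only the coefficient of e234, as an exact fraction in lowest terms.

first term: -3*e2 - 54*e3 - 8/15*e13 + 1/10*e14 + 28/9*e23 - 7/12*e24 - 21/2*e34 + 16*e234 - 9/5*e1234
second term: 3*e2 + 54*e3 - 8/15*e13 + 1/10*e14 - 28/9*e23 + 7/12*e24 + 21/2*e34 + 16*e234 + 9/5*e1234
Answer: 32


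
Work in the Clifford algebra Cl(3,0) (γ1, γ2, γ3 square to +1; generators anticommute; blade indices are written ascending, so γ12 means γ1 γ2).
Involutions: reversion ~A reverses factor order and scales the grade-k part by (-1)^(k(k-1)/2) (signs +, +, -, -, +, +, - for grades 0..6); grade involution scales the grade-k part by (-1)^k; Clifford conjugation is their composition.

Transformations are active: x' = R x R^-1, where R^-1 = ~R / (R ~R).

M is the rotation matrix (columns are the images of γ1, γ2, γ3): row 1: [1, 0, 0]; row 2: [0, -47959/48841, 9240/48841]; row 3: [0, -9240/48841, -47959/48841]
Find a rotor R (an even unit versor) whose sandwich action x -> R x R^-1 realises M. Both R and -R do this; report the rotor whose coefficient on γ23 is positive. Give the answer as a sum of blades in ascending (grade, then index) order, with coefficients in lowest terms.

Method: write R = a + b12*γ12 + b13*γ13 + b23*γ23 with a^2 + b12^2 + b13^2 + b23^2 = 1 (so R^-1 = ~R). Expanding the columns R e_j ~R gives tr M = 4a^2 - 1 and, from the antisymmetric part, M21 - M12 = -4a*b12, M13 - M31 = 4a*b13, M32 - M23 = -4a*b23.
Here tr M = -47077/48841, so a^2 = (1 + tr M)/4 = 441/48841 and a = ±21/221. Taking a = 21/221: M21 - M12 = 0, M13 - M31 = 0, M32 - M23 = -18480/48841, giving b12 = 0, b13 = 0, b23 = 220/221, i.e. R = 21/221 + 220/221*γ23.
Its γ23 coefficient is already positive.
Answer: 21/221 + 220/221*γ23. Sheet selection: the two-to-one cover makes ±R indistinguishable at the matrix level (trace -47077/48841), so uniqueness comes from the required sign on γ23.


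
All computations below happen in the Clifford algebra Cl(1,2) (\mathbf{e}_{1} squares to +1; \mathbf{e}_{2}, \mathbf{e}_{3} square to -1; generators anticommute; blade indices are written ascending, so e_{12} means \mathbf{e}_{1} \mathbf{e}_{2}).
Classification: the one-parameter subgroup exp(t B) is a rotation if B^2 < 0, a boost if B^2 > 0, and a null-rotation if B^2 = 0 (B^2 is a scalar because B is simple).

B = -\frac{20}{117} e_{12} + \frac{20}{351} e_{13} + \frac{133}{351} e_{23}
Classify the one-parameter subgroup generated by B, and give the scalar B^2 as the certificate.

B^2 term by term: the squares give (-\frac{20}{117})^2*(e_{12})^2 + (\frac{20}{351})^2*(e_{13})^2 + (\frac{133}{351})^2*(e_{23})^2 = \frac{400}{13689}*(+1) + \frac{400}{123201}*(+1) + \frac{17689}{123201}*(-1) = -\frac{1}{9} (each basis 2-blade squares to minus the product of its generators' squares); cross terms between blades sharing an index anticommute and cancel. So B^2 = -\frac{1}{9}.
Answer: rotation, certificate B^2 = -\frac{1}{9}. The class reads off the invariant scalar -\frac{1}{9} directly.


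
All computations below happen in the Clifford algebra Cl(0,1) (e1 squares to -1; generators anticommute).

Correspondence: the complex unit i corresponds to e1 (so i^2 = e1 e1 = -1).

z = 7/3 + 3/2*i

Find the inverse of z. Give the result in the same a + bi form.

In blades: z = 7/3 + 3/2*e1.
With qbar = 7/3 - 3/2*e1 (scalar fixed, mapped units negated), z qbar = 277/36 (the sum of squared coefficients), so z^-1 = qbar / (277/36) = 84/277 - 54/277*e1; translating back:
Answer: 84/277 - 54/277*i


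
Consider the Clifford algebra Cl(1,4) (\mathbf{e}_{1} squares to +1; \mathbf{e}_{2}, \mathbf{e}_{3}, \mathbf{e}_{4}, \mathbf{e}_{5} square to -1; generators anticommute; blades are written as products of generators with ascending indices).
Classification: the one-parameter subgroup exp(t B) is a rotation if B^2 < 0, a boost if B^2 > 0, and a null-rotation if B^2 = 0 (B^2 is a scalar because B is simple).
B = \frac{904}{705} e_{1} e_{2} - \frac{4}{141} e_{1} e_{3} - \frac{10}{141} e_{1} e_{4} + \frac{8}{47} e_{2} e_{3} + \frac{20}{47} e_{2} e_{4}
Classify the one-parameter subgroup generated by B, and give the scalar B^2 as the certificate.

B^2 term by term: the squares give (\frac{904}{705})^2*(e_{1} e_{2})^2 + (-\frac{4}{141})^2*(e_{1} e_{3})^2 + (-\frac{10}{141})^2*(e_{1} e_{4})^2 + (\frac{8}{47})^2*(e_{2} e_{3})^2 + (\frac{20}{47})^2*(e_{2} e_{4})^2 = \frac{817216}{497025}*(+1) + \frac{16}{19881}*(+1) + \frac{100}{19881}*(+1) + \frac{64}{2209}*(-1) + \frac{400}{2209}*(-1) = \frac{36}{25} (each basis 2-blade squares to minus the product of its generators' squares); cross terms between blades sharing an index anticommute and cancel; the commuting (index-disjoint) pairs give grade-4 terms 2*c*c'*(blade product), which cancel blade by blade — e_{1} e_{2} e_{3} e_{4}: \frac{160}{6627} - \frac{160}{6627} = 0 — confirming B is simple. So B^2 = \frac{36}{25}.
Answer: boost, certificate B^2 = \frac{36}{25}. Because \frac{36}{25} is invariant under every versor sandwich, the classification follows from its sign alone.


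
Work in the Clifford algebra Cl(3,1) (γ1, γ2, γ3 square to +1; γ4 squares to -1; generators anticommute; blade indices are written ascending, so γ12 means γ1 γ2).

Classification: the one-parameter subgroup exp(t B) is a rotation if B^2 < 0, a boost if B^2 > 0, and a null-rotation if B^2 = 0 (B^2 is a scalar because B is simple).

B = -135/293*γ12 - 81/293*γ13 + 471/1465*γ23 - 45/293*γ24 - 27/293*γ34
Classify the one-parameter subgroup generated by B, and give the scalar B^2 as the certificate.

B^2 term by term: the squares give (-135/293)^2*(γ12)^2 + (-81/293)^2*(γ13)^2 + (471/1465)^2*(γ23)^2 + (-45/293)^2*(γ24)^2 + (-27/293)^2*(γ34)^2 = 18225/85849*(-1) + 6561/85849*(-1) + 221841/2146225*(-1) + 2025/85849*(+1) + 729/85849*(+1) = -9/25 (each basis 2-blade squares to minus the product of its generators' squares); cross terms between blades sharing an index anticommute and cancel; the commuting (index-disjoint) pairs give grade-4 terms 2*c*c'*(blade product), which cancel blade by blade — γ1234: 7290/85849 - 7290/85849 = 0 — confirming B is simple. So B^2 = -9/25.
Answer: rotation, certificate B^2 = -9/25. Key observation: B^2 = -9/25 is a conjugation invariant, so its sign decides the class regardless of the surface form of B.


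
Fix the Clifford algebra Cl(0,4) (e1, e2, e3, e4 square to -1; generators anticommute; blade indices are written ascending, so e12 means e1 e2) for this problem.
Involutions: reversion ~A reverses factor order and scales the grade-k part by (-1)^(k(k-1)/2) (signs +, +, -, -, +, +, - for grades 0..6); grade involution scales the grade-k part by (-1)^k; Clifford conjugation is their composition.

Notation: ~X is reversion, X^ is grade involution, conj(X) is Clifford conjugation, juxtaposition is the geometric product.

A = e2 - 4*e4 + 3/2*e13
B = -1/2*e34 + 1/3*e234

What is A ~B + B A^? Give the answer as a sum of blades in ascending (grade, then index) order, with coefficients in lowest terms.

first term: -2*e3 - 3/4*e14 - 4/3*e23 + 1/3*e34 - 1/2*e124 + 1/2*e234
second term: 2*e3 - 3/4*e14 - 4/3*e23 + 1/3*e34 - 1/2*e124 + 1/2*e234
Answer: -3/2*e14 - 8/3*e23 + 2/3*e34 - e124 + e234


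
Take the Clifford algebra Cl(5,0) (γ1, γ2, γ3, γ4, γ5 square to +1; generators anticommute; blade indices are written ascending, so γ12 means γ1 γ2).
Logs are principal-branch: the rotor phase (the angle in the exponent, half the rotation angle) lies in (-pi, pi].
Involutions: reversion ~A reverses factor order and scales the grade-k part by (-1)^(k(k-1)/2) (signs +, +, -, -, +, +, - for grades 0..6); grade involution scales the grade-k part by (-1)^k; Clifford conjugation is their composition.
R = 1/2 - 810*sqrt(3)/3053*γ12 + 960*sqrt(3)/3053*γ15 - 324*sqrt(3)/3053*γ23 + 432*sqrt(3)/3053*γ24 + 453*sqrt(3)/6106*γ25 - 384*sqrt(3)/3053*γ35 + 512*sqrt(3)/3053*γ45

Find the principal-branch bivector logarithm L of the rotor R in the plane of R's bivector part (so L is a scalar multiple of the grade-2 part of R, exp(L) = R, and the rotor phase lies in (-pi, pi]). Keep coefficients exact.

The scalar part of R is 1/2, which pins the rotor phase on the principal branch; dividing the bivector part by the sine of that phase recovers the unit plane, and L is the phase times that plane.
Concretely: cos(phase) = 1/2 gives phase = ±pi/3, and since phase/sin(phase) is even the sign is immaterial: L = (phase/sin(phase)) * <R>_2 = (2*sqrt(3)*pi/9) * <R>_2.
Answer: -540*pi/3053*γ12 + 640*pi/3053*γ15 - 216*pi/3053*γ23 + 288*pi/3053*γ24 + 151*pi/3053*γ25 - 256*pi/3053*γ35 + 1024*pi/9159*γ45


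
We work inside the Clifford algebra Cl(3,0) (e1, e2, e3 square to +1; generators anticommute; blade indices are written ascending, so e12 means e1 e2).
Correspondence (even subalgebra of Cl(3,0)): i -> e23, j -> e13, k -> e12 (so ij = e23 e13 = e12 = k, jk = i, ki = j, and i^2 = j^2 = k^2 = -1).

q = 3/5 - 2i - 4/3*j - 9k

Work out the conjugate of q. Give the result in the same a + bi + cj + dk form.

In blades: q = 3/5 - 9*e12 - 4/3*e13 - 2*e23.
Quaternion conjugation is reversion on the even subalgebra: the scalar is fixed and every grade-2 blade flips sign, giving 3/5 + 9*e12 + 4/3*e13 + 2*e23; translating back:
Answer: 3/5 + 2i + 4/3*j + 9k


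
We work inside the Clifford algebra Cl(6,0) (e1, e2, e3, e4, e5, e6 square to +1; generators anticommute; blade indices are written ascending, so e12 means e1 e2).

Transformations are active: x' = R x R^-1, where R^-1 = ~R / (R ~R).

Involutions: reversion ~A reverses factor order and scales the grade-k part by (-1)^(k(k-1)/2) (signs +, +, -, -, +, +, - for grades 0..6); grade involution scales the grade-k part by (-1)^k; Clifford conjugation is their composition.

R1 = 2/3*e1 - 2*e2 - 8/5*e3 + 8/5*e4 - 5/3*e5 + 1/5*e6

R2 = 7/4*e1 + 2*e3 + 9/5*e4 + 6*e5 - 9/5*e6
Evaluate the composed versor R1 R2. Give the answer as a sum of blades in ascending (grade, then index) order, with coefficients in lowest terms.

Distribute over the terms of R2 (each basis-blade product reordered to ascending indices, repeated generators contracted through their squares):
R1 (7/4*e1) = 7/6 + 7/2*e12 + 14/5*e13 - 14/5*e14 + 35/12*e15 - 7/20*e16
R1 (2*e3) = -16/5 + 4/3*e13 - 4*e23 - 16/5*e34 + 10/3*e35 - 2/5*e36
R1 (9/5*e4) = 72/25 + 6/5*e14 - 18/5*e24 - 72/25*e34 + 3*e45 - 9/25*e46
R1 (6*e5) = -10 + 4*e15 - 12*e25 - 48/5*e35 + 48/5*e45 - 6/5*e56
R1 (-9/5*e6) = -9/25 - 6/5*e16 + 18/5*e26 + 72/25*e36 - 72/25*e46 + 3*e56
Summing the partial products and collecting blades:
Answer: -1427/150 + 7/2*e12 + 62/15*e13 - 8/5*e14 + 83/12*e15 - 31/20*e16 - 4*e23 - 18/5*e24 - 12*e25 + 18/5*e26 - 152/25*e34 - 94/15*e35 + 62/25*e36 + 63/5*e45 - 81/25*e46 + 9/5*e56


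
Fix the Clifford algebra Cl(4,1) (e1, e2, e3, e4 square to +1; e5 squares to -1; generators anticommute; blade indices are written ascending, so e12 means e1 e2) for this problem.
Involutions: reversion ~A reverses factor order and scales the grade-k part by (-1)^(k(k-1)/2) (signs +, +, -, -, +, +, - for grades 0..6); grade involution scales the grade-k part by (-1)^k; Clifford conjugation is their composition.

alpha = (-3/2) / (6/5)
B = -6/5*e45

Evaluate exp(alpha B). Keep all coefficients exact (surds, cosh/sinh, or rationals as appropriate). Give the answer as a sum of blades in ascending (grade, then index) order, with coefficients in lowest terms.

B^2 = (-6/5)^2*(e45)^2 = 36/25*(+1) = 36/25 (a basis 2-blade squares to minus the product of its generators' squares).
B^2 = 36/25 — B^2 > 0, so the exponential closes hyperbolically: l = 6/5, alpha*l = -3/2, so exp(alpha B) = cosh(-3/2) + (sinh(-3/2)/(6/5))*B = cosh(3/2) + (-5*sinh(3/2)/6)*B.
Answer: cosh(3/2) + sinh(3/2)*e45


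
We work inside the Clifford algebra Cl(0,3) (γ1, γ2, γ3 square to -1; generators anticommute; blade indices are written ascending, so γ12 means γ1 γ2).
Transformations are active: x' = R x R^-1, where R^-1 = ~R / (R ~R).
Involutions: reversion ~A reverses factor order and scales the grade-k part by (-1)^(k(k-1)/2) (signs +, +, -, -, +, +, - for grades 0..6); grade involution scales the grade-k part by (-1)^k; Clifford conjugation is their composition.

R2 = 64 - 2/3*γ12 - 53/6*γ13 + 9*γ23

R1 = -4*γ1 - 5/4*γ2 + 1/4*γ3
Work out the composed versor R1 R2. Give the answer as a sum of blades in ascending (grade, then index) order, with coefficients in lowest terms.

Distribute over the terms of R1 (each basis-blade product reordered to ascending indices, repeated generators contracted through their squares):
(-4*γ1) R2 = -256*γ1 - 8/3*γ2 - 106/3*γ3 - 36*γ123
(-5/4*γ2) R2 = 5/6*γ1 - 80*γ2 + 45/4*γ3 - 265/24*γ123
(1/4*γ3) R2 = -53/24*γ1 + 9/4*γ2 + 16*γ3 - 1/6*γ123
Summing the partial products and collecting blades:
Answer: -2059/8*γ1 - 965/12*γ2 - 97/12*γ3 - 1133/24*γ123


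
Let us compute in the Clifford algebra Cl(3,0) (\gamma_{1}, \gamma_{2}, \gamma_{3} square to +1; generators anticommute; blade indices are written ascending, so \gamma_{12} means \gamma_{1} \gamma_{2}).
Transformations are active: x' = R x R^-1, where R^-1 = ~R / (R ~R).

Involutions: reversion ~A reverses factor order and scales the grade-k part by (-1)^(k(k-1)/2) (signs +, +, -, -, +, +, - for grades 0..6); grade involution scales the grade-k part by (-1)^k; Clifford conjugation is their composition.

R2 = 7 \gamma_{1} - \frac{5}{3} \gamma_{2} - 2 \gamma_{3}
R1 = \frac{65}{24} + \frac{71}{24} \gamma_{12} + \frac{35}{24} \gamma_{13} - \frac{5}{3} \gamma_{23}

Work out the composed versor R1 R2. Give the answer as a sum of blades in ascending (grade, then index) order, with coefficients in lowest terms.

Distribute over the terms of R2 (each basis-blade product reordered to ascending indices, repeated generators contracted through their squares):
R1 (7 \gamma_{1}) = \frac{455}{24} \gamma_{1} - \frac{497}{24} \gamma_{2} - \frac{245}{24} \gamma_{3} - \frac{35}{3} \gamma_{123}
R1 (-\frac{5}{3} \gamma_{2}) = -\frac{355}{72} \gamma_{1} - \frac{325}{72} \gamma_{2} - \frac{25}{9} \gamma_{3} + \frac{175}{72} \gamma_{123}
R1 (-2 \gamma_{3}) = -\frac{35}{12} \gamma_{1} + \frac{10}{3} \gamma_{2} - \frac{65}{12} \gamma_{3} - \frac{71}{12} \gamma_{123}
Summing the partial products and collecting blades:
Answer: \frac{100}{9} \gamma_{1} - \frac{197}{9} \gamma_{2} - \frac{1325}{72} \gamma_{3} - \frac{1091}{72} \gamma_{123}


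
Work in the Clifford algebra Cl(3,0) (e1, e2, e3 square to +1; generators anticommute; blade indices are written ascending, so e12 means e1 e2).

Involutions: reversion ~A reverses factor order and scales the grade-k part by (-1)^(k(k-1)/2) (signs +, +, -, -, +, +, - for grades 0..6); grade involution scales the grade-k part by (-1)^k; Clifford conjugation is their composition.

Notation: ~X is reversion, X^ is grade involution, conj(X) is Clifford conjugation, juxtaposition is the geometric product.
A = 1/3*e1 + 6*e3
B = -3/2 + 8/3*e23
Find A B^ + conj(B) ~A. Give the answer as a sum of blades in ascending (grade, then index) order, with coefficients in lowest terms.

first term: -1/2*e1 - 16*e2 - 9*e3 + 8/9*e123
second term: -1/2*e1 - 16*e2 - 9*e3 - 8/9*e123
Answer: -e1 - 32*e2 - 18*e3


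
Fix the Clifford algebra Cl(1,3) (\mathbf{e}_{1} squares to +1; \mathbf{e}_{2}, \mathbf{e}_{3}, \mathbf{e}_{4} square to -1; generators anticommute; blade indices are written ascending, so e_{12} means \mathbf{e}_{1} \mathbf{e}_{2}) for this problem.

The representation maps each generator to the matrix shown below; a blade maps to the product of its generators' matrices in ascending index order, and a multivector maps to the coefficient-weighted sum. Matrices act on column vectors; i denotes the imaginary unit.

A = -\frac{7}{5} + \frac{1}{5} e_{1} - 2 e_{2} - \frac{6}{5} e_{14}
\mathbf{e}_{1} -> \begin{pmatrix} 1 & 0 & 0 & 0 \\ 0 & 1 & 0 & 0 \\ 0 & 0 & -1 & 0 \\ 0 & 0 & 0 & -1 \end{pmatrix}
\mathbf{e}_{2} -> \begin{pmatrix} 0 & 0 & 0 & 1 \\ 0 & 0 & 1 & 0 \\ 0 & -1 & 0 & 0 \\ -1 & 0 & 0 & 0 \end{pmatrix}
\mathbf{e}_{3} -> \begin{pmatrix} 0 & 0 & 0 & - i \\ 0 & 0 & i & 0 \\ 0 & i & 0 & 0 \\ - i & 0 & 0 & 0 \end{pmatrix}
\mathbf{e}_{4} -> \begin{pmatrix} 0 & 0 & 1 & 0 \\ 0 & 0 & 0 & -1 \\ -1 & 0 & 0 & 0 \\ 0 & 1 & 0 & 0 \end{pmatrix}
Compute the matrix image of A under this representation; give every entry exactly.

Bivector images (products of the table entries): rho(e_{14}) = rho(\mathbf{e}_{1})rho(\mathbf{e}_{4}) = \begin{pmatrix} 0 & 0 & 1 & 0 \\ 0 & 0 & 0 & -1 \\ 1 & 0 & 0 & 0 \\ 0 & -1 & 0 & 0 \end{pmatrix}.
M = (-\frac{7}{5})*1 + (\frac{1}{5})*rho(e_{1}) + (-2)*rho(e_{2}) + (-\frac{6}{5})*rho(e_{14}), summed entrywise (1 is the identity matrix):
Answer: \begin{pmatrix} - \frac{6}{5} & 0 & - \frac{6}{5} & -2 \\ 0 & - \frac{6}{5} & -2 & \frac{6}{5} \\ - \frac{6}{5} & 2 & - \frac{8}{5} & 0 \\ 2 & \frac{6}{5} & 0 & - \frac{8}{5} \end{pmatrix}


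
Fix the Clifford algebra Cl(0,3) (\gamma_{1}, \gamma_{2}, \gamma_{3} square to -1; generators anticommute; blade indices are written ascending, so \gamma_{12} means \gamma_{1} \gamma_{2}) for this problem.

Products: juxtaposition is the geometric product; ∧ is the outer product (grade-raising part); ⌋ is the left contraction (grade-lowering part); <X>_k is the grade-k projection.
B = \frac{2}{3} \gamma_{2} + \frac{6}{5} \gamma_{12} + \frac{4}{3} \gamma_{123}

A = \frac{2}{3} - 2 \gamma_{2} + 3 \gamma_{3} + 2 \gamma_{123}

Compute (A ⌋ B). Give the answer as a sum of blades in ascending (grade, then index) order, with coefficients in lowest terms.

step 1: 4 - \frac{12}{5} \gamma_{1} + \frac{4}{9} \gamma_{2} - \frac{16}{5} \gamma_{12} - \frac{8}{3} \gamma_{13} + \frac{8}{9} \gamma_{123}
Answer: 4 - \frac{12}{5} \gamma_{1} + \frac{4}{9} \gamma_{2} - \frac{16}{5} \gamma_{12} - \frac{8}{3} \gamma_{13} + \frac{8}{9} \gamma_{123}


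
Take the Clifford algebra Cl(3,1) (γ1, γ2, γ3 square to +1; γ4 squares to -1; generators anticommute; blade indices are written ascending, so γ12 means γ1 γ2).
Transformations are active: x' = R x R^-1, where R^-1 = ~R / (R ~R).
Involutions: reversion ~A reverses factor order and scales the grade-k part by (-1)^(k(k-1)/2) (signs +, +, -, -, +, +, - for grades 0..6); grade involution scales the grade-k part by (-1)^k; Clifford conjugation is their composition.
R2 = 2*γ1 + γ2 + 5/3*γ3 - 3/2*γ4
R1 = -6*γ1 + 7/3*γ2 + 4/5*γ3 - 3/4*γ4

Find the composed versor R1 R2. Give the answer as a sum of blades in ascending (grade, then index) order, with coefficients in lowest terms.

Distribute over the terms of R1 (each basis-blade product reordered to ascending indices, repeated generators contracted through their squares):
(-6*γ1) R2 = -12 - 6*γ12 - 10*γ13 + 9*γ14
(7/3*γ2) R2 = 7/3 - 14/3*γ12 + 35/9*γ23 - 7/2*γ24
(4/5*γ3) R2 = 4/3 - 8/5*γ13 - 4/5*γ23 - 6/5*γ34
(-3/4*γ4) R2 = -9/8 + 3/2*γ14 + 3/4*γ24 + 5/4*γ34
Summing the partial products and collecting blades:
Answer: -227/24 - 32/3*γ12 - 58/5*γ13 + 21/2*γ14 + 139/45*γ23 - 11/4*γ24 + 1/20*γ34


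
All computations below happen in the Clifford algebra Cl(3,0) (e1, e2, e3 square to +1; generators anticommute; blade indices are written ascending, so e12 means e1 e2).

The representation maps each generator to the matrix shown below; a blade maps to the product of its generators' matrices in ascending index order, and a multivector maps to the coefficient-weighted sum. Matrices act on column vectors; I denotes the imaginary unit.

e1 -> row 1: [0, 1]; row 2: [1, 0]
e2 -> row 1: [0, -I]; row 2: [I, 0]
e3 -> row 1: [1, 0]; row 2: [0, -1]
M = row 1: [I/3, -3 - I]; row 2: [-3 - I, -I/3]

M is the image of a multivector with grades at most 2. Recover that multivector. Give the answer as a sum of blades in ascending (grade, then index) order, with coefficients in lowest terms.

Method: 1, rho(e1), rho(e2), rho(e3) form a trace-orthogonal basis of the 2x2 complex matrices (tr(X Y) = 2 if X = Y, else 0), so M = m0*1 + m1*rho(e1) + m2*rho(e2) + m3*rho(e3) with m0 = tr(M)/2 = 0, m1 = tr(M rho(e1))/2 = -3 - I, m2 = tr(M rho(e2))/2 = 0, m3 = tr(M rho(e3))/2 = I/3.
Multiplying table entries, the bivector images are rho(e12) = I*rho(e3), rho(e13) = -I*rho(e2), rho(e23) = I*rho(e1); with real blade coefficients the real parts of m0..m3 are the coefficients of 1, e1, e2, e3 and the imaginary parts give the bivectors (e23: Im m1, e13: -Im m2, e12: Im m3).
Answer: -3*e1 + 1/3*e12 - e23


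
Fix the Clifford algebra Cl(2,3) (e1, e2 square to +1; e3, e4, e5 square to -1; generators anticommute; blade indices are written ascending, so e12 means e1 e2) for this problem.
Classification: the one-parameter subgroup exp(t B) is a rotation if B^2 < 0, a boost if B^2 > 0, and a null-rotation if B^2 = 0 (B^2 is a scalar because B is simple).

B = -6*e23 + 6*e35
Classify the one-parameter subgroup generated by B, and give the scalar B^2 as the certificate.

B^2 term by term: the squares give (-6)^2*(e23)^2 + (6)^2*(e35)^2 = 36*(+1) + 36*(-1) = 0 (each basis 2-blade squares to minus the product of its generators' squares); cross terms between blades sharing an index anticommute and cancel. So B^2 = 0.
Answer: null-rotation, certificate B^2 = 0. One invariant decides it: the square 0 survives every conjugation, and its sign is exactly the classification.


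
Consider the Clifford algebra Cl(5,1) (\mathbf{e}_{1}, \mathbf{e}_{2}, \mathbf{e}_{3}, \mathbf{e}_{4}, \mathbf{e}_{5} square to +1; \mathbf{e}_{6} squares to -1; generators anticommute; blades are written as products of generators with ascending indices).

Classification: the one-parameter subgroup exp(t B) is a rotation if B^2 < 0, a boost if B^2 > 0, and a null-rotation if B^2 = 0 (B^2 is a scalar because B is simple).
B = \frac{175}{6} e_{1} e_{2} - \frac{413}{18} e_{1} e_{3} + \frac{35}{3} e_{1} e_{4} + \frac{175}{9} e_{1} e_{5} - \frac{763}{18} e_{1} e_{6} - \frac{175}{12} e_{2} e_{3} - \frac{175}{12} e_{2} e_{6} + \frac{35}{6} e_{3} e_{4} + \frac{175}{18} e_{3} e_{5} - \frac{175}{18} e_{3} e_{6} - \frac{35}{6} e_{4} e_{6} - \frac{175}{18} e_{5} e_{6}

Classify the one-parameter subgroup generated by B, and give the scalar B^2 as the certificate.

B^2 term by term: the squares give (\frac{175}{6})^2*(e_{1} e_{2})^2 + (-\frac{413}{18})^2*(e_{1} e_{3})^2 + (\frac{35}{3})^2*(e_{1} e_{4})^2 + (\frac{175}{9})^2*(e_{1} e_{5})^2 + (-\frac{763}{18})^2*(e_{1} e_{6})^2 + (-\frac{175}{12})^2*(e_{2} e_{3})^2 + (-\frac{175}{12})^2*(e_{2} e_{6})^2 + (\frac{35}{6})^2*(e_{3} e_{4})^2 + (\frac{175}{18})^2*(e_{3} e_{5})^2 + (-\frac{175}{18})^2*(e_{3} e_{6})^2 + (-\frac{35}{6})^2*(e_{4} e_{6})^2 + (-\frac{175}{18})^2*(e_{5} e_{6})^2 = \frac{30625}{36}*(-1) + \frac{170569}{324}*(-1) + \frac{1225}{9}*(-1) + \frac{30625}{81}*(-1) + \frac{582169}{324}*(+1) + \frac{30625}{144}*(-1) + \frac{30625}{144}*(+1) + \frac{1225}{36}*(-1) + \frac{30625}{324}*(-1) + \frac{30625}{324}*(+1) + \frac{1225}{36}*(+1) + \frac{30625}{324}*(+1) = 0 (each basis 2-blade squares to minus the product of its generators' squares); cross terms between blades sharing an index anticommute and cancel; the commuting (index-disjoint) pairs give grade-4 terms 2*c*c'*(blade product), which cancel blade by blade — e_{1} e_{2} e_{3} e_{4}: \frac{6125}{18} - \frac{6125}{18} = 0; e_{1} e_{2} e_{3} e_{5}: \frac{30625}{54} - \frac{30625}{54} = 0; e_{1} e_{2} e_{3} e_{6}: -\frac{30625}{54} - \frac{72275}{108} + \frac{133525}{108} = 0; e_{1} e_{2} e_{4} e_{6}: -\frac{6125}{18} + \frac{6125}{18} = 0; e_{1} e_{2} e_{5} e_{6}: -\frac{30625}{54} + \frac{30625}{54} = 0; e_{1} e_{3} e_{4} e_{5}: -\frac{6125}{27} + \frac{6125}{27} = 0; e_{1} e_{3} e_{4} e_{6}: \frac{14455}{54} + \frac{6125}{27} - \frac{26705}{54} = 0; e_{1} e_{3} e_{5} e_{6}: \frac{72275}{162} + \frac{30625}{81} - \frac{133525}{162} = 0; e_{1} e_{4} e_{5} e_{6}: -\frac{6125}{27} + \frac{6125}{27} = 0; e_{2} e_{3} e_{4} e_{6}: \frac{6125}{36} - \frac{6125}{36} = 0; e_{2} e_{3} e_{5} e_{6}: \frac{30625}{108} - \frac{30625}{108} = 0; e_{3} e_{4} e_{5} e_{6}: -\frac{6125}{54} + \frac{6125}{54} = 0 — confirming B is simple. So B^2 = 0.
Answer: null-rotation, certificate B^2 = 0. No conjugation can change B^2 = 0; the sign gives the class.


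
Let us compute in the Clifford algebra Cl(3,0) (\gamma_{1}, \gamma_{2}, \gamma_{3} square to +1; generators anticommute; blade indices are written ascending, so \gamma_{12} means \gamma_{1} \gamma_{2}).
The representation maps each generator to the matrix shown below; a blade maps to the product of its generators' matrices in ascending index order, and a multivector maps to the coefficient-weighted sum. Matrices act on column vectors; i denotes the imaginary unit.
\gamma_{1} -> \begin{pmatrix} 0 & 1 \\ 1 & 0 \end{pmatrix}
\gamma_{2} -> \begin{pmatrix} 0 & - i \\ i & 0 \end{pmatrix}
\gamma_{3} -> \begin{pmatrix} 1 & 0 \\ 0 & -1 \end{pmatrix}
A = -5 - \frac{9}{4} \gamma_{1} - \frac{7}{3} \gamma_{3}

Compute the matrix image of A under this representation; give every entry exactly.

M = (-5)*1 + (-\frac{9}{4})*rho(\gamma_{1}) + (-\frac{7}{3})*rho(\gamma_{3}), summed entrywise (1 is the identity matrix):
Answer: \begin{pmatrix} - \frac{22}{3} & - \frac{9}{4} \\ - \frac{9}{4} & - \frac{8}{3} \end{pmatrix}
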